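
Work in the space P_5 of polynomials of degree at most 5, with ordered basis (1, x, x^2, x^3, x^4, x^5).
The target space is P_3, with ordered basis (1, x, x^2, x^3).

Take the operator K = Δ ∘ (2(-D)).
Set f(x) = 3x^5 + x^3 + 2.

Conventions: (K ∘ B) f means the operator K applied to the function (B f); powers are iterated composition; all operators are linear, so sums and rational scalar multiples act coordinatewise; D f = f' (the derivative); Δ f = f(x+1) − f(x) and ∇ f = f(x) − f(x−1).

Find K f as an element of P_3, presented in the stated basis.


the result is g(x) = -120x^3 - 180x^2 - 132x - 36

D f = 15x^4 + 3x^2
(-D) f = -15x^4 - 3x^2
(2(-D)) f = -30x^4 - 6x^2
Δ (2(-D)) f = -120x^3 - 180x^2 - 132x - 36


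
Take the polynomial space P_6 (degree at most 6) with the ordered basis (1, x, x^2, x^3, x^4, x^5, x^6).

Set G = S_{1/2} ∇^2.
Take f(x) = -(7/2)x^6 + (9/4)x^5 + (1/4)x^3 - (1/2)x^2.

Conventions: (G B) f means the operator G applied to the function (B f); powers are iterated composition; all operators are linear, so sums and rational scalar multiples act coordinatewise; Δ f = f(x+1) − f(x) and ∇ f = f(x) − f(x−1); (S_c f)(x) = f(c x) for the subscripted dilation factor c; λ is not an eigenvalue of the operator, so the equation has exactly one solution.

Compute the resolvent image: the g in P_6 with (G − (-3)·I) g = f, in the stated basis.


write g with unknown coordinates in the stated basis and equate coefficients in (G − (-3)·I) g = f
solving from the highest basis element down gives g = -(7/6)x^6 + (3/4)x^5 + (35/48)x^4 - (51/8)x^3 + (1117/48)x^2 - (827/24)x - 1/18
check: G g = -(35/16)x^4 + (155/8)x^3 - (1125/16)x^2 + (827/8)x + 1/6
so G g − (-3)·g = -(7/2)x^6 + (9/4)x^5 + (1/4)x^3 - (1/2)x^2 = f ✓

the result is g(x) = -(7/6)x^6 + (3/4)x^5 + (35/48)x^4 - (51/8)x^3 + (1117/48)x^2 - (827/24)x - 1/18


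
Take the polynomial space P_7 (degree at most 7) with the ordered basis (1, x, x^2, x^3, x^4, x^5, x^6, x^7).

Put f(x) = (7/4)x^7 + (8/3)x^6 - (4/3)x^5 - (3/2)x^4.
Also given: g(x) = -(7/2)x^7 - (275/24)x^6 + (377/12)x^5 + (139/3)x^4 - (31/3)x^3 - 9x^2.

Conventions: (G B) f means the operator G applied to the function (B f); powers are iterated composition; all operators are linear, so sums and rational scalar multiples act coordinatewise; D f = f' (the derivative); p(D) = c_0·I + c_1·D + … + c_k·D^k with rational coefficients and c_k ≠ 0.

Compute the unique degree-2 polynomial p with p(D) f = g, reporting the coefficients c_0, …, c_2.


p(D) = -2·I − (1/2)·D + (1/2)·D^2, i.e. c_0 = -2, c_1 = -1/2, c_2 = 1/2

D^0 f = (7/4)x^7 + (8/3)x^6 - (4/3)x^5 - (3/2)x^4
D^1 f = (49/4)x^6 + 16x^5 - (20/3)x^4 - 6x^3
D^2 f = (147/2)x^5 + 80x^4 - (80/3)x^3 - 18x^2
matching coefficients of g against c_0 f + c_1 Df + … from the top degree down determines the c_i
solution: c_0 = -2, c_1 = -1/2, c_2 = 1/2


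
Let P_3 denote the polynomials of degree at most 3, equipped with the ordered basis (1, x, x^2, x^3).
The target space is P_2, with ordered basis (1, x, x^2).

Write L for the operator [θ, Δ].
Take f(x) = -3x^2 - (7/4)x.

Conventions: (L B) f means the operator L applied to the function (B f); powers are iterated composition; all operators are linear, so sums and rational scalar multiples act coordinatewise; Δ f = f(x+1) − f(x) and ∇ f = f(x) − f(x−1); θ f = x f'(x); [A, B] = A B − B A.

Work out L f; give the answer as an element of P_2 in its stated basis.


Δ f = -6x - 19/4
θ Δ f = -6x
θ f = -6x^2 - (7/4)x
Δ θ f = -12x - 31/4
[θ, Δ] f = 6x + 31/4

g(x) = 6x + 31/4


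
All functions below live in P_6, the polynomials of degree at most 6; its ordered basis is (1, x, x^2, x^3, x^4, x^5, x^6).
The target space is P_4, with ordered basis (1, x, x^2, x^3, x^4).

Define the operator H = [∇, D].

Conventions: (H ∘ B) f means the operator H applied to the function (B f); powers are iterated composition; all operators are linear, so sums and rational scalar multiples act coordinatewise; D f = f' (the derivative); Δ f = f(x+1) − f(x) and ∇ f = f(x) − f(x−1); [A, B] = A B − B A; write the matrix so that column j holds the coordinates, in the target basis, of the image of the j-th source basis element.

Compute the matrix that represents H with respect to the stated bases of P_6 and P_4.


image of 1: 0
image of x: 0
image of x^2: 0
image of x^3: 0
image of x^4: 0
image of x^5: 0
image of x^6: 0
each image's coordinates form column j of the matrix

the matrix is [[0, 0, 0, 0, 0, 0, 0]; [0, 0, 0, 0, 0, 0, 0]; [0, 0, 0, 0, 0, 0, 0]; [0, 0, 0, 0, 0, 0, 0]; [0, 0, 0, 0, 0, 0, 0]] (rows listed top to bottom)


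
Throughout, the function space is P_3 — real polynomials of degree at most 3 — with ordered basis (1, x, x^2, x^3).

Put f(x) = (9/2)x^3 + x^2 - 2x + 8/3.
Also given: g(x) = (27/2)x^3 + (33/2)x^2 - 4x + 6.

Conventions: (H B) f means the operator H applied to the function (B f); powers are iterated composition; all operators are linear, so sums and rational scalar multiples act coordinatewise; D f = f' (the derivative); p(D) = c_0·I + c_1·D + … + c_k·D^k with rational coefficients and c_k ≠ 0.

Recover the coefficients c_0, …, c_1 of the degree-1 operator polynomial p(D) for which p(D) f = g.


D^0 f = (9/2)x^3 + x^2 - 2x + 8/3
D^1 f = (27/2)x^2 + 2x - 2
matching coefficients of g against c_0 f + c_1 Df + … from the top degree down determines the c_i
solution: c_0 = 3, c_1 = 1

c_0 = 3, c_1 = 1


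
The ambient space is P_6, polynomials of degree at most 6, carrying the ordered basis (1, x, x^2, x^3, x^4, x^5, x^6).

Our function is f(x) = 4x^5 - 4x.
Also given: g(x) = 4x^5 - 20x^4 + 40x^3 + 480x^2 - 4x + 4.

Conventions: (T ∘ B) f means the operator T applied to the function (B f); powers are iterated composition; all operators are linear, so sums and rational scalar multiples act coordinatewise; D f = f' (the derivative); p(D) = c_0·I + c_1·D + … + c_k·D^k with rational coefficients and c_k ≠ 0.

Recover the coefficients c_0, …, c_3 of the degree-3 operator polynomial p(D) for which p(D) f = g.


D^0 f = 4x^5 - 4x
D^1 f = 20x^4 - 4
D^2 f = 80x^3
D^3 f = 240x^2
matching coefficients of g against c_0 f + c_1 Df + … from the top degree down determines the c_i
solution: c_0 = 1, c_1 = -1, c_2 = 1/2, c_3 = 2

c_0 = 1, c_1 = -1, c_2 = 1/2, c_3 = 2


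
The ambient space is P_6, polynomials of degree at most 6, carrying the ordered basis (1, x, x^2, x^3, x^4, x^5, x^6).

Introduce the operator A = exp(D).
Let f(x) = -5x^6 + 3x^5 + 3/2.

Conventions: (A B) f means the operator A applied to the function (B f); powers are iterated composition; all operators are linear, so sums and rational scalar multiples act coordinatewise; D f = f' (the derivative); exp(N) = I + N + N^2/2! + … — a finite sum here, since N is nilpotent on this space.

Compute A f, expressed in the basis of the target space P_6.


the result is g(x) = -5x^6 - 27x^5 - 60x^4 - 70x^3 - 45x^2 - 15x - 1/2

order-1 term: -30x^5 + 15x^4
order-2 term: -75x^4 + 30x^3
order-3 term: -100x^3 + 30x^2
order-4 term: -75x^2 + 15x
order-5 term: -30x + 3
order-6 term: -5
the series for exp(D) f terminates at order 6
exp(D) f = -5x^6 - 27x^5 - 60x^4 - 70x^3 - 45x^2 - 15x - 1/2


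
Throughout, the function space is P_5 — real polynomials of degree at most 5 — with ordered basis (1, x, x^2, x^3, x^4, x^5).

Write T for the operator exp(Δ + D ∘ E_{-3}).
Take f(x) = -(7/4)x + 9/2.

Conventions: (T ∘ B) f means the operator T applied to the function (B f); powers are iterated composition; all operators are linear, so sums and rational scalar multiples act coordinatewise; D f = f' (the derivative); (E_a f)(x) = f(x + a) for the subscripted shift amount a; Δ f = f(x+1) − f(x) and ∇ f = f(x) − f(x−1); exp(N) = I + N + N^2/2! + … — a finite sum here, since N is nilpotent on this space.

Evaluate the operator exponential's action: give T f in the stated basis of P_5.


order-1 term: -7/2
the series for exp(Δ + D ∘ E_{-3}) f terminates at order 1
exp(Δ + D ∘ E_{-3}) f = -(7/4)x + 1

g(x) = -(7/4)x + 1


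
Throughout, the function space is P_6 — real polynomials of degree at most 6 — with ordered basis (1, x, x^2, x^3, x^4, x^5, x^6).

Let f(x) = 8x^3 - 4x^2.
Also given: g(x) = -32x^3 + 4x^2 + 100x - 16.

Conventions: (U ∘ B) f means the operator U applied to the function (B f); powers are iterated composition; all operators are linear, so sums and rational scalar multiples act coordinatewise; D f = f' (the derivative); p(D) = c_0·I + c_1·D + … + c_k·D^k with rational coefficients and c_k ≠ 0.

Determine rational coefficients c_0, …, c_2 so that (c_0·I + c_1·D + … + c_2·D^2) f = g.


D^0 f = 8x^3 - 4x^2
D^1 f = 24x^2 - 8x
D^2 f = 48x - 8
matching coefficients of g against c_0 f + c_1 Df + … from the top degree down determines the c_i
solution: c_0 = -4, c_1 = -1/2, c_2 = 2

c_0 = -4, c_1 = -1/2, c_2 = 2


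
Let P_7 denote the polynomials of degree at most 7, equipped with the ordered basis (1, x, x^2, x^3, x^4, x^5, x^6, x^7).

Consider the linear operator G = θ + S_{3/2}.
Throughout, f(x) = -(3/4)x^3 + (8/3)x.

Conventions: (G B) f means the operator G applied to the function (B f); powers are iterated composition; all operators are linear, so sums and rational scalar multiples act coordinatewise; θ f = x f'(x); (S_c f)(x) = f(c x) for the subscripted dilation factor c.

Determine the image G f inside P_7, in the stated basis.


θ f = -(9/4)x^3 + (8/3)x
S_{3/2} f = -(81/32)x^3 + 4x
(θ + S_{3/2}) f = -(153/32)x^3 + (20/3)x

the result is g(x) = -(153/32)x^3 + (20/3)x


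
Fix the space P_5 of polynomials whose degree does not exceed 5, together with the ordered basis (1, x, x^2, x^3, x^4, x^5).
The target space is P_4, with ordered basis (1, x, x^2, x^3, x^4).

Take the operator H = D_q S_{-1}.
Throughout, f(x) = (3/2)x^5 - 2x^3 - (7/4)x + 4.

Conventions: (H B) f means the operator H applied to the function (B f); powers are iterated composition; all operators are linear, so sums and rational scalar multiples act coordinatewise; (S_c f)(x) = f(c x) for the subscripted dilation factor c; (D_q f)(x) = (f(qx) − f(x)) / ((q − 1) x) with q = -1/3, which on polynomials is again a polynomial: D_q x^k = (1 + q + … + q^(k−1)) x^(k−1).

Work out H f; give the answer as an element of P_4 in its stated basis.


S_{-1} f = -(3/2)x^5 + 2x^3 + (7/4)x + 4
D_q S_{-1} f = -(61/54)x^4 + (14/9)x^2 + 7/4

the result is g(x) = -(61/54)x^4 + (14/9)x^2 + 7/4


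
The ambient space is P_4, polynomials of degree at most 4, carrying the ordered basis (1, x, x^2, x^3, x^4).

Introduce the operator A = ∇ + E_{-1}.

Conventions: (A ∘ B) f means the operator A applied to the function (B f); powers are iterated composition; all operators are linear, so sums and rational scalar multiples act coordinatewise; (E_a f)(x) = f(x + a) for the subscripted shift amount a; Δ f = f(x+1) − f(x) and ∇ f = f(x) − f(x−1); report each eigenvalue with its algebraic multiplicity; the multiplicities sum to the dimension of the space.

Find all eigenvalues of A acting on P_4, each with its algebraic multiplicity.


image of 1: 1
image of x: x
image of x^2: x^2
image of x^3: x^3
image of x^4: x^4
the matrix is upper triangular; its diagonal is (1, 1, 1, 1, 1)
for a triangular matrix the eigenvalues are the diagonal entries, with algebraic multiplicity their repetition count

λ = 1 (multiplicity 5)


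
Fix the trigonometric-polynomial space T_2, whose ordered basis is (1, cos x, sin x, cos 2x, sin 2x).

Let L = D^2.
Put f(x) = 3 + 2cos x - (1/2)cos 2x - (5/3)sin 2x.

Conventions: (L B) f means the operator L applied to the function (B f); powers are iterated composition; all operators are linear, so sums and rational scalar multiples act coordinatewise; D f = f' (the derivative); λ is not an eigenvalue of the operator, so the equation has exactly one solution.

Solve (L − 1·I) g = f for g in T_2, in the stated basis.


the image equals g(x) = -3 - cos x + (1/10)cos 2x + (1/3)sin 2x

write g with unknown coordinates in the stated basis and equate coefficients in (L − 1·I) g = f
solving from the highest basis element down gives g = -3 - cos x + (1/10)cos 2x + (1/3)sin 2x
check: L g = cos x - (2/5)cos 2x - (4/3)sin 2x
so L g − 1·g = 3 + 2cos x - (1/2)cos 2x - (5/3)sin 2x = f ✓


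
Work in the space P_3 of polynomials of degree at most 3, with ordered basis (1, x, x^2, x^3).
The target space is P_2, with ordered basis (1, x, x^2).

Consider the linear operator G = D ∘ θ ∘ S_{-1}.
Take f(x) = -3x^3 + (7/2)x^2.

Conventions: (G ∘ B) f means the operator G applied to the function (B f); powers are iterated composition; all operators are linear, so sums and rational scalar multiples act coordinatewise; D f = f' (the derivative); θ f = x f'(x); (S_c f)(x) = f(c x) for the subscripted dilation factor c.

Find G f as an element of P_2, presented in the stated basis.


the image equals g(x) = 27x^2 + 14x

S_{-1} f = 3x^3 + (7/2)x^2
θ S_{-1} f = 9x^3 + 7x^2
D θ S_{-1} f = 27x^2 + 14x


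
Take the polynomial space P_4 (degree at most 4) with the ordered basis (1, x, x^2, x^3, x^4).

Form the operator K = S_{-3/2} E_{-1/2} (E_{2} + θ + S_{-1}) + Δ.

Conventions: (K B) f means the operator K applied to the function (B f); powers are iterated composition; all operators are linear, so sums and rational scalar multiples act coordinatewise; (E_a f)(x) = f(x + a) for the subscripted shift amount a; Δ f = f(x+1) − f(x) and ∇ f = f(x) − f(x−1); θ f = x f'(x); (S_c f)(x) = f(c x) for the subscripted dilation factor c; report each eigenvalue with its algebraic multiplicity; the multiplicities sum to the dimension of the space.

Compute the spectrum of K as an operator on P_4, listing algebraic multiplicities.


λ = -81/8 (multiplicity 1), λ = -3/2 (multiplicity 1), λ = 2 (multiplicity 1), λ = 9 (multiplicity 1), λ = 243/8 (multiplicity 1)

image of 1: 2
image of x: -(3/2)x + 5/2
image of x^2: 9x^2 + 2x + 4
image of x^3: -(81/8)x^3 + (51/8)x^2 - (75/8)x + 33/8
image of x^4: (243/8)x^4 + (35/2)x^3 + (213/4)x^2 - (25/2)x + 51/8
the matrix is upper triangular; its diagonal is (2, -3/2, 9, -81/8, 243/8)
for a triangular matrix the eigenvalues are the diagonal entries, with algebraic multiplicity their repetition count


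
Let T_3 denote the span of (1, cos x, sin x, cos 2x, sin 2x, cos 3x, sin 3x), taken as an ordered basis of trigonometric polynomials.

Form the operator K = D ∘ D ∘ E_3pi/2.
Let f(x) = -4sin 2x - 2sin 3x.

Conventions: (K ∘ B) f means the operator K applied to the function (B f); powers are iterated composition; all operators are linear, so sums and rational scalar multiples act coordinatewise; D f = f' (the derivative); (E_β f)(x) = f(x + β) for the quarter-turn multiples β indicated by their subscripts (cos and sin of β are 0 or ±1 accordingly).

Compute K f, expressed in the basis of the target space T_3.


E_3pi/2 f = 4sin 2x - 2cos 3x
D E_3pi/2 f = 8cos 2x + 6sin 3x
D D E_3pi/2 f = -16sin 2x + 18cos 3x

the result is g(x) = -16sin 2x + 18cos 3x


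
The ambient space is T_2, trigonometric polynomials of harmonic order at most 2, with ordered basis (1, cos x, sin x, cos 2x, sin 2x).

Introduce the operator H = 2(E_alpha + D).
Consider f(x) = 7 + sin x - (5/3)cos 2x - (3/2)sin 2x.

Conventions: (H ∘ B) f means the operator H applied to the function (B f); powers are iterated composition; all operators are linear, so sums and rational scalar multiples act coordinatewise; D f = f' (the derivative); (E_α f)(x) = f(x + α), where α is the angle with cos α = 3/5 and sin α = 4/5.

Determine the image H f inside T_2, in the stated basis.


E_alpha f = 7 + (4/5)cos x + (3/5)sin x - (73/75)cos 2x + (101/50)sin 2x
D f = cos x - 3cos 2x + (10/3)sin 2x
(E_alpha + D) f = 7 + (9/5)cos x + (3/5)sin x - (298/75)cos 2x + (803/150)sin 2x
(2(E_alpha + D)) f = 14 + (18/5)cos x + (6/5)sin x - (596/75)cos 2x + (803/75)sin 2x

the image equals g(x) = 14 + (18/5)cos x + (6/5)sin x - (596/75)cos 2x + (803/75)sin 2x


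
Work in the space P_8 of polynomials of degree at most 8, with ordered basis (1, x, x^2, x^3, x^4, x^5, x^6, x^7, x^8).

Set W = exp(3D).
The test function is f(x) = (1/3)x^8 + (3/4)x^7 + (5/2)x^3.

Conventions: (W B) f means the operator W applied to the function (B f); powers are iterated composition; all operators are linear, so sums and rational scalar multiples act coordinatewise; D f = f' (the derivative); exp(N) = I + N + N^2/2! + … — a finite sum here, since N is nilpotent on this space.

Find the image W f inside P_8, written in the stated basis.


order-1 term: 8x^7 + (63/4)x^6 + (45/2)x^2
order-2 term: 84x^6 + (567/4)x^5 + (135/2)x
order-3 term: 504x^5 + (2835/4)x^4 + 135/2
order-4 term: 1890x^4 + (8505/4)x^3
order-5 term: 4536x^3 + (15309/4)x^2
order-6 term: 6804x^2 + (15309/4)x
order-7 term: 5832x + 6561/4
order-8 term: 2187
the series for exp(3D) f terminates at order 8
exp(3D) f = (1/3)x^8 + (35/4)x^7 + (399/4)x^6 + (2583/4)x^5 + (10395/4)x^4 + (26659/4)x^3 + (42615/4)x^2 + (38907/4)x + 15579/4

the image equals g(x) = (1/3)x^8 + (35/4)x^7 + (399/4)x^6 + (2583/4)x^5 + (10395/4)x^4 + (26659/4)x^3 + (42615/4)x^2 + (38907/4)x + 15579/4


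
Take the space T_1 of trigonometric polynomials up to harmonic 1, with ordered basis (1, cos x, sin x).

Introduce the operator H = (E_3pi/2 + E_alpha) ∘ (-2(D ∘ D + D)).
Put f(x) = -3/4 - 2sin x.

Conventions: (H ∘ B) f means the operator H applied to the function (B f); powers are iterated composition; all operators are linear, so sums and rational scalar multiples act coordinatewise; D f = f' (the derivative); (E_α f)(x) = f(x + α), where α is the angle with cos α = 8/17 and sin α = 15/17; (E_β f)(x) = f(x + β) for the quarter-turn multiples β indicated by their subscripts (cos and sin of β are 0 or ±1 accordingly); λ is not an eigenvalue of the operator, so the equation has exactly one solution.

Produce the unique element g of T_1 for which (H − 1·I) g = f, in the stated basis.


write g with unknown coordinates in the stated basis and equate coefficients in (H − 1·I) g = f
solving from the highest basis element down gives g = 3/4 - (8/5)cos x + (2/5)sin x
check: H g = -(8/5)cos x - (8/5)sin x
so H g − 1·g = -3/4 - 2sin x = f ✓

the image equals g(x) = 3/4 - (8/5)cos x + (2/5)sin x


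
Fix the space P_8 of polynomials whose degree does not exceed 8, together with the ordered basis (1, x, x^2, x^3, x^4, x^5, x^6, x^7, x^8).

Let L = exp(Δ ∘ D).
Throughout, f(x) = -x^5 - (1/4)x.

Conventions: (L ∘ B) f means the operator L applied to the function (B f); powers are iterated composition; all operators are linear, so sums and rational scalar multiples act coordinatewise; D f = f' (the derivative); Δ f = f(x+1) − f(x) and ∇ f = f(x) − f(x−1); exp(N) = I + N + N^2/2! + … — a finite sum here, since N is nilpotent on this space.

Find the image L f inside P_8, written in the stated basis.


order-1 term: -20x^3 - 30x^2 - 20x - 5
order-2 term: -60x - 60
the series for exp(Δ ∘ D) f terminates at order 2
exp(Δ ∘ D) f = -x^5 - 20x^3 - 30x^2 - (321/4)x - 65

the image equals g(x) = -x^5 - 20x^3 - 30x^2 - (321/4)x - 65


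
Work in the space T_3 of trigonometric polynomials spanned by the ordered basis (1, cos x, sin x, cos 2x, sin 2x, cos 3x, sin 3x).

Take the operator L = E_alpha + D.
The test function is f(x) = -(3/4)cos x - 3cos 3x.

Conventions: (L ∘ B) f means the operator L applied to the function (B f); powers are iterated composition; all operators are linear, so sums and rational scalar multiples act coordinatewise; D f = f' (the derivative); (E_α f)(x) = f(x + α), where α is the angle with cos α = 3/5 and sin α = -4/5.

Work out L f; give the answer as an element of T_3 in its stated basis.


E_alpha f = -(9/20)cos x - (3/5)sin x + (351/125)cos 3x - (132/125)sin 3x
D f = (3/4)sin x + 9sin 3x
(E_alpha + D) f = -(9/20)cos x + (3/20)sin x + (351/125)cos 3x + (993/125)sin 3x

the result is g(x) = -(9/20)cos x + (3/20)sin x + (351/125)cos 3x + (993/125)sin 3x


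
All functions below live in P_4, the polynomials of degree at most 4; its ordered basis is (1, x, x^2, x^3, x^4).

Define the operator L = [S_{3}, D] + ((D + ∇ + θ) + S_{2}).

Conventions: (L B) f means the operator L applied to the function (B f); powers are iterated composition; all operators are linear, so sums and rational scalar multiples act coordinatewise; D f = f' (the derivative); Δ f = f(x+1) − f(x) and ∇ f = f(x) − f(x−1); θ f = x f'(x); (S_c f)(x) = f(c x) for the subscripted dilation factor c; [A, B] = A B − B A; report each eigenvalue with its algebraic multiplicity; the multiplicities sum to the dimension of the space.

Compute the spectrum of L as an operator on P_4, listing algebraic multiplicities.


λ = 1 (multiplicity 1), λ = 3 (multiplicity 1), λ = 6 (multiplicity 1), λ = 11 (multiplicity 1), λ = 20 (multiplicity 1)

image of 1: 1
image of x: 3x
image of x^2: 6x^2 - 8x - 1
image of x^3: 11x^3 - 48x^2 - 3x + 1
image of x^4: 20x^4 - 208x^3 - 6x^2 + 4x - 1
the matrix is upper triangular; its diagonal is (1, 3, 6, 11, 20)
for a triangular matrix the eigenvalues are the diagonal entries, with algebraic multiplicity their repetition count


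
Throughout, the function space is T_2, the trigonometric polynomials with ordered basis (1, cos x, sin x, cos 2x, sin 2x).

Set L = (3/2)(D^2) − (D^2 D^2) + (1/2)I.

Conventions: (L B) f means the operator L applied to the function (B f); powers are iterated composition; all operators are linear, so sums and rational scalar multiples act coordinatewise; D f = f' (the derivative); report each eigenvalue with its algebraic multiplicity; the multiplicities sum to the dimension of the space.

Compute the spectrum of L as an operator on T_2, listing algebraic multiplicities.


image of 1: 1/2
image of cos x: -2cos x
image of sin x: -2sin x
image of cos 2x: -(43/2)cos 2x
image of sin 2x: -(43/2)sin 2x
the matrix is diagonal; its diagonal is (1/2, -2, -2, -43/2, -43/2)
for a triangular matrix the eigenvalues are the diagonal entries, with algebraic multiplicity their repetition count

λ = -43/2 (multiplicity 2), λ = -2 (multiplicity 2), λ = 1/2 (multiplicity 1)


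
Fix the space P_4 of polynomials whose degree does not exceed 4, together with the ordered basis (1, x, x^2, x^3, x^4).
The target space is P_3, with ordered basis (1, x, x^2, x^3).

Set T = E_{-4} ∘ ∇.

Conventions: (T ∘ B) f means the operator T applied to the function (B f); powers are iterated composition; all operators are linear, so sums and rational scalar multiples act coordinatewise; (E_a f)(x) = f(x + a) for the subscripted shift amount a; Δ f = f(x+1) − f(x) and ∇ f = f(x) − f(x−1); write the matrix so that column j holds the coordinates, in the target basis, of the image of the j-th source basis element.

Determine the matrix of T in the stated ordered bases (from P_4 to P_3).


the matrix is [[0, 1, -9, 61, -369]; [0, 0, 2, -27, 244]; [0, 0, 0, 3, -54]; [0, 0, 0, 0, 4]] (rows listed top to bottom)

image of 1: 0
image of x: 1
image of x^2: 2x - 9
image of x^3: 3x^2 - 27x + 61
image of x^4: 4x^3 - 54x^2 + 244x - 369
each image's coordinates form column j of the matrix


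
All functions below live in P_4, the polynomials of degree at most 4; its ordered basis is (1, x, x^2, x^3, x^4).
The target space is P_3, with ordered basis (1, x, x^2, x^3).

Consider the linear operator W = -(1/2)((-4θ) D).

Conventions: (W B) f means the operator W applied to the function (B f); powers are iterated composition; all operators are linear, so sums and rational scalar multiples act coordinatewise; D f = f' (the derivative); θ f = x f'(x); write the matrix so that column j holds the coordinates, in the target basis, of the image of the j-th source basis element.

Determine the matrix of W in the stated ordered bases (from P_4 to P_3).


image of 1: 0
image of x: 0
image of x^2: 4x
image of x^3: 12x^2
image of x^4: 24x^3
each image's coordinates form column j of the matrix

the matrix is [[0, 0, 0, 0, 0]; [0, 0, 4, 0, 0]; [0, 0, 0, 12, 0]; [0, 0, 0, 0, 24]] (rows listed top to bottom)


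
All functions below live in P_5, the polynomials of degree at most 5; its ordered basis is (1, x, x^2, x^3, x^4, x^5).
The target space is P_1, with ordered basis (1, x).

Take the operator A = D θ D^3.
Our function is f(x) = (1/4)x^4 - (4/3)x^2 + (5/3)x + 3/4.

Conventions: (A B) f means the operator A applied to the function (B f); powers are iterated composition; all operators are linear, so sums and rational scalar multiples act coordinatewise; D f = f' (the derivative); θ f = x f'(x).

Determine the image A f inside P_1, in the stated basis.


D f = x^3 - (8/3)x + 5/3
D D f = 3x^2 - 8/3
D D D f = 6x
θ D^3 f = 6x
D θ D^3 f = 6

the result is g(x) = 6


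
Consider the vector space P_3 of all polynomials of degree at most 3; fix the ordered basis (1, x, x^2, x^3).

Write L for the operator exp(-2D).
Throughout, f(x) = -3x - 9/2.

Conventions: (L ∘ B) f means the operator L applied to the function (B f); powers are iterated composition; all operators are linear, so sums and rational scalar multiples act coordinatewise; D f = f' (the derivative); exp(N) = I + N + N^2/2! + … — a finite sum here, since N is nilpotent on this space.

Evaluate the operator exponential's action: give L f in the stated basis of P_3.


order-1 term: 6
the series for exp(-2D) f terminates at order 1
exp(-2D) f = -3x + 3/2

the image equals g(x) = -3x + 3/2


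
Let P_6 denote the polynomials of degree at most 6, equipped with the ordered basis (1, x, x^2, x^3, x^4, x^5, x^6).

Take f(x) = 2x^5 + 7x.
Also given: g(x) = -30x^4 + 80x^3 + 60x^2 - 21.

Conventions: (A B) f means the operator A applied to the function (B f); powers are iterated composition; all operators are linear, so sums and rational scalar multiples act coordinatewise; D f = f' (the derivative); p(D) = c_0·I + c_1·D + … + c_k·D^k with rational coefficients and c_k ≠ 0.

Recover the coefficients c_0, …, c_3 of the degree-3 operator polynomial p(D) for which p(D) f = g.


D^0 f = 2x^5 + 7x
D^1 f = 10x^4 + 7
D^2 f = 40x^3
D^3 f = 120x^2
matching coefficients of g against c_0 f + c_1 Df + … from the top degree down determines the c_i
solution: c_0 = 0, c_1 = -3, c_2 = 2, c_3 = 1/2

p(D) = -3·D + 2·D^2 + (1/2)·D^3, i.e. c_0 = 0, c_1 = -3, c_2 = 2, c_3 = 1/2


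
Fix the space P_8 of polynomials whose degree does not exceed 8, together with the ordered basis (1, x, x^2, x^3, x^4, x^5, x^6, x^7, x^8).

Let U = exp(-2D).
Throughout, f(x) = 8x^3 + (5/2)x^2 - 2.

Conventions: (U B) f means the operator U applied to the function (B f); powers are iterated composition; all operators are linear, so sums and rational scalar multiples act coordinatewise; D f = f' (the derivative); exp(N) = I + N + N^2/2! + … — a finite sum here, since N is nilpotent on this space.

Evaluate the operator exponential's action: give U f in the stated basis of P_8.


order-1 term: -48x^2 - 10x
order-2 term: 96x + 10
order-3 term: -64
the series for exp(-2D) f terminates at order 3
exp(-2D) f = 8x^3 - (91/2)x^2 + 86x - 56

the result is g(x) = 8x^3 - (91/2)x^2 + 86x - 56


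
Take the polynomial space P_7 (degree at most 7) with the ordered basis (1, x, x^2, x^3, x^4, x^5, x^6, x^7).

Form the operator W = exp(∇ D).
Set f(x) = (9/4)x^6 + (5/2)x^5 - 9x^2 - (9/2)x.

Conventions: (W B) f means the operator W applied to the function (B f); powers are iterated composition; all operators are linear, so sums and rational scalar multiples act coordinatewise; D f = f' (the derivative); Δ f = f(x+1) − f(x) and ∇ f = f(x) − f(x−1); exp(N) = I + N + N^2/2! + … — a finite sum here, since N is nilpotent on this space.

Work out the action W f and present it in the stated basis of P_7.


g(x) = (9/4)x^6 + (5/2)x^5 + (135/2)x^4 - 85x^3 + 456x^2 - 682x + 1151/2

order-1 term: (135/2)x^4 - 85x^3 + 60x^2 - (35/2)x - 17
order-2 term: 405x^2 - 660x + 645/2
order-3 term: 270
the series for exp(∇ D) f terminates at order 3
exp(∇ D) f = (9/4)x^6 + (5/2)x^5 + (135/2)x^4 - 85x^3 + 456x^2 - 682x + 1151/2


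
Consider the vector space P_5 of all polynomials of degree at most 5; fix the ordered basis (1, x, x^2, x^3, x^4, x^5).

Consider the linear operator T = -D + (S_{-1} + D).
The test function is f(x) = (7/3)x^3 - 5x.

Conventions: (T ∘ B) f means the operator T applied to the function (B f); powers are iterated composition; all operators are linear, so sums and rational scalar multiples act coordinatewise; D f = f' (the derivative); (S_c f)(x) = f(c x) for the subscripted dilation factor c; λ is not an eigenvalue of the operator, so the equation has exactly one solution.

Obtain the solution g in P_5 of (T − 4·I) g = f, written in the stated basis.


the result is g(x) = -(7/15)x^3 + x

write g with unknown coordinates in the stated basis and equate coefficients in (T − 4·I) g = f
solving from the highest basis element down gives g = -(7/15)x^3 + x
check: T g = (7/15)x^3 - x
so T g − 4·g = (7/3)x^3 - 5x = f ✓


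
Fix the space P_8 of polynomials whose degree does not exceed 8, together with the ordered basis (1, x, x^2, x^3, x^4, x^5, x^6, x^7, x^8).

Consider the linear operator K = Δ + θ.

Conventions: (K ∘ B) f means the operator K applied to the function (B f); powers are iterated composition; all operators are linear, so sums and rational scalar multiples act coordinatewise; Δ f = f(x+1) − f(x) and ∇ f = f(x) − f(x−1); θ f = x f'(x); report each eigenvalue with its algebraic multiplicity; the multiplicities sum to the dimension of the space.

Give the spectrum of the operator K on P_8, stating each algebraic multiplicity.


image of 1: 0
image of x: x + 1
image of x^2: 2x^2 + 2x + 1
image of x^3: 3x^3 + 3x^2 + 3x + 1
image of x^4: 4x^4 + 4x^3 + 6x^2 + 4x + 1
image of x^5: 5x^5 + 5x^4 + 10x^3 + 10x^2 + 5x + 1
image of x^6: 6x^6 + 6x^5 + 15x^4 + 20x^3 + 15x^2 + 6x + 1
image of x^7: 7x^7 + 7x^6 + 21x^5 + 35x^4 + 35x^3 + 21x^2 + 7x + 1
image of x^8: 8x^8 + 8x^7 + 28x^6 + 56x^5 + 70x^4 + 56x^3 + 28x^2 + 8x + 1
the matrix is upper triangular; its diagonal is (0, 1, 2, 3, 4, 5, 6, 7, 8)
for a triangular matrix the eigenvalues are the diagonal entries, with algebraic multiplicity their repetition count

λ = 0 (multiplicity 1), λ = 1 (multiplicity 1), λ = 2 (multiplicity 1), λ = 3 (multiplicity 1), λ = 4 (multiplicity 1), λ = 5 (multiplicity 1), λ = 6 (multiplicity 1), λ = 7 (multiplicity 1), λ = 8 (multiplicity 1)


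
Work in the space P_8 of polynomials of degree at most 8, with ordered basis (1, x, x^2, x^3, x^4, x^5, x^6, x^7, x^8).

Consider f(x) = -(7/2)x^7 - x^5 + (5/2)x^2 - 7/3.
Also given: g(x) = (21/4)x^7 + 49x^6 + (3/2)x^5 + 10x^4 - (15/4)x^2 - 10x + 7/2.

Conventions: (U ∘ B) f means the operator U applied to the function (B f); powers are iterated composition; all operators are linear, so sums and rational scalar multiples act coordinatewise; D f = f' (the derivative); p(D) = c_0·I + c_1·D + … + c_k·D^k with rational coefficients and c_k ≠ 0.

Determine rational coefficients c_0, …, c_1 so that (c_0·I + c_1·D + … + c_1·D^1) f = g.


c_0 = -3/2, c_1 = -2

D^0 f = -(7/2)x^7 - x^5 + (5/2)x^2 - 7/3
D^1 f = -(49/2)x^6 - 5x^4 + 5x
matching coefficients of g against c_0 f + c_1 Df + … from the top degree down determines the c_i
solution: c_0 = -3/2, c_1 = -2


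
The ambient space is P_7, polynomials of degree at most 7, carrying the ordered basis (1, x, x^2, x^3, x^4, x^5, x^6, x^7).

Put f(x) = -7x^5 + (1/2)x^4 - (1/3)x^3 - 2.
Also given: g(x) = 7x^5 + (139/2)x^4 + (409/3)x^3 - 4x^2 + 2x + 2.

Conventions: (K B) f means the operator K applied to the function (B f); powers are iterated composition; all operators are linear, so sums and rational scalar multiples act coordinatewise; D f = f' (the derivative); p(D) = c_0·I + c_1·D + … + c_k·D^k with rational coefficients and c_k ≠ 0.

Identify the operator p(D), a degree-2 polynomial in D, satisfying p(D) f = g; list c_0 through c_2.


D^0 f = -7x^5 + (1/2)x^4 - (1/3)x^3 - 2
D^1 f = -35x^4 + 2x^3 - x^2
D^2 f = -140x^3 + 6x^2 - 2x
matching coefficients of g against c_0 f + c_1 Df + … from the top degree down determines the c_i
solution: c_0 = -1, c_1 = -2, c_2 = -1

p(D) = -I − 2·D − D^2, i.e. c_0 = -1, c_1 = -2, c_2 = -1


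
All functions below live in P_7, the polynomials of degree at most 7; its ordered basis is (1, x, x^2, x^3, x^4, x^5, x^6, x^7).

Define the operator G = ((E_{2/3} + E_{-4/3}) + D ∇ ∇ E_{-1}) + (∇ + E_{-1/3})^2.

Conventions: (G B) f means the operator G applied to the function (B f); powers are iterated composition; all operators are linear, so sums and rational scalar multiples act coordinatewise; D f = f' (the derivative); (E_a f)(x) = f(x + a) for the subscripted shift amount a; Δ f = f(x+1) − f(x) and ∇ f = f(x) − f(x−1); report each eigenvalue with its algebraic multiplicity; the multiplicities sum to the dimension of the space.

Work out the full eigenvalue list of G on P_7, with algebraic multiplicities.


λ = 3 (multiplicity 8)

image of 1: 3
image of x: 3x + 2/3
image of x^2: 3x^2 + (4/3)x + 4/3
image of x^3: 3x^3 + 2x^2 + 4x + 62/27
image of x^4: 3x^4 + (8/3)x^3 + 8x^2 + (248/27)x - 992/27
image of x^5: 3x^5 + (10/3)x^4 + (40/3)x^3 + (620/27)x^2 - (4960/27)x + 54482/243
image of x^6: 3x^6 + 4x^5 + 20x^4 + (1240/27)x^3 - (4960/9)x^2 + (108964/81)x - 248696/243
image of x^7: 3x^7 + (14/3)x^6 + 28x^5 + (2170/27)x^4 - (34720/27)x^3 + (381374/81)x^2 - (1740872/243)x + 8956838/2187
the matrix is upper triangular; its diagonal is (3, 3, 3, 3, 3, 3, 3, 3)
for a triangular matrix the eigenvalues are the diagonal entries, with algebraic multiplicity their repetition count


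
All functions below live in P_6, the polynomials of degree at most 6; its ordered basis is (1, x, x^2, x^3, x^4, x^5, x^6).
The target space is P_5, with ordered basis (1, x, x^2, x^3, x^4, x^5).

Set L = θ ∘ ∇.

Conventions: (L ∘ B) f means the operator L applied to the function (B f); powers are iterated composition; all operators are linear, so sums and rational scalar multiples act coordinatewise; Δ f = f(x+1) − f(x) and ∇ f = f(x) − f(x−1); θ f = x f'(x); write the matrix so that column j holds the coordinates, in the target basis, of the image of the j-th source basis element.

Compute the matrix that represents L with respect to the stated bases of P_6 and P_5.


image of 1: 0
image of x: 0
image of x^2: 2x
image of x^3: 6x^2 - 3x
image of x^4: 12x^3 - 12x^2 + 4x
image of x^5: 20x^4 - 30x^3 + 20x^2 - 5x
image of x^6: 30x^5 - 60x^4 + 60x^3 - 30x^2 + 6x
each image's coordinates form column j of the matrix

the matrix is [[0, 0, 0, 0, 0, 0, 0]; [0, 0, 2, -3, 4, -5, 6]; [0, 0, 0, 6, -12, 20, -30]; [0, 0, 0, 0, 12, -30, 60]; [0, 0, 0, 0, 0, 20, -60]; [0, 0, 0, 0, 0, 0, 30]] (rows listed top to bottom)


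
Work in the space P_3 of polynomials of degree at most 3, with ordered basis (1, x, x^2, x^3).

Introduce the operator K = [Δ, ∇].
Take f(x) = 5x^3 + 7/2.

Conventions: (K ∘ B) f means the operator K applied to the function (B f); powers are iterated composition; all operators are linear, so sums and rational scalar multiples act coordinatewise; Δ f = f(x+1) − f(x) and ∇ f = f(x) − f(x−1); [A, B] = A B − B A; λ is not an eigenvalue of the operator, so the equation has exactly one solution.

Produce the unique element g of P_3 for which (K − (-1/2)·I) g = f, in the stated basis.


the image equals g(x) = 10x^3 + 7

write g with unknown coordinates in the stated basis and equate coefficients in (K − (-1/2)·I) g = f
solving from the highest basis element down gives g = 10x^3 + 7
check: K g = 0
so K g − (-1/2)·g = 5x^3 + 7/2 = f ✓


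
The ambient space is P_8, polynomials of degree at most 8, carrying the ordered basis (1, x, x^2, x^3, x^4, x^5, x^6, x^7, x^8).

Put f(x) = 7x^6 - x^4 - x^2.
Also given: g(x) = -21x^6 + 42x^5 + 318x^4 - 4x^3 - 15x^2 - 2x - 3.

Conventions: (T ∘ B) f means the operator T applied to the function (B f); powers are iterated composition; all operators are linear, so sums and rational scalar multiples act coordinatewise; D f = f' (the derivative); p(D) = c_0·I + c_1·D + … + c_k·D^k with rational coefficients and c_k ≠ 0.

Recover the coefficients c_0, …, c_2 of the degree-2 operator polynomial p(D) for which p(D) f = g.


c_0 = -3, c_1 = 1, c_2 = 3/2

D^0 f = 7x^6 - x^4 - x^2
D^1 f = 42x^5 - 4x^3 - 2x
D^2 f = 210x^4 - 12x^2 - 2
matching coefficients of g against c_0 f + c_1 Df + … from the top degree down determines the c_i
solution: c_0 = -3, c_1 = 1, c_2 = 3/2


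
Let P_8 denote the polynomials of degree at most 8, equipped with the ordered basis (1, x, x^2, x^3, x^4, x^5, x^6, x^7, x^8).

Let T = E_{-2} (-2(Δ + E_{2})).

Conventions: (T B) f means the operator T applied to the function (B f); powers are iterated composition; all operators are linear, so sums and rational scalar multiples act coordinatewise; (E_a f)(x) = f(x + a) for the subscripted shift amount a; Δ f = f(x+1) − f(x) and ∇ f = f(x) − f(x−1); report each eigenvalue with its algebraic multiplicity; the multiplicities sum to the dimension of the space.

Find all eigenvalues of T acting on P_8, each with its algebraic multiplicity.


λ = -2 (multiplicity 9)

image of 1: -2
image of x: -2x - 2
image of x^2: -2x^2 - 4x + 6
image of x^3: -2x^3 - 6x^2 + 18x - 14
image of x^4: -2x^4 - 8x^3 + 36x^2 - 56x + 30
image of x^5: -2x^5 - 10x^4 + 60x^3 - 140x^2 + 150x - 62
image of x^6: -2x^6 - 12x^5 + 90x^4 - 280x^3 + 450x^2 - 372x + 126
image of x^7: -2x^7 - 14x^6 + 126x^5 - 490x^4 + 1050x^3 - 1302x^2 + 882x - 254
image of x^8: -2x^8 - 16x^7 + 168x^6 - 784x^5 + 2100x^4 - 3472x^3 + 3528x^2 - 2032x + 510
the matrix is upper triangular; its diagonal is (-2, -2, -2, -2, -2, -2, -2, -2, -2)
for a triangular matrix the eigenvalues are the diagonal entries, with algebraic multiplicity their repetition count


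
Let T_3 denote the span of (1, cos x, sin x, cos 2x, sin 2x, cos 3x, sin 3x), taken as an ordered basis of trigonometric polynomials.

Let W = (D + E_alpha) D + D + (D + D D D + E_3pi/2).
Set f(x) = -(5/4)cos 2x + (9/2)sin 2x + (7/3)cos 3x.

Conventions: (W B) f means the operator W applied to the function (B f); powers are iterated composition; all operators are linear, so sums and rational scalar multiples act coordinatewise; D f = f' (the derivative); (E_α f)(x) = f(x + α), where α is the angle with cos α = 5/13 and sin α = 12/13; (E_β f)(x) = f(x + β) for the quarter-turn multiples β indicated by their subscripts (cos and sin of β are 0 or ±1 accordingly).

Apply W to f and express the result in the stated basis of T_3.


the result is g(x) = -(11027/676)cos 2x - (6025/169)sin 2x - (40341/2197)cos 3x + (350315/6591)sin 3x

D f = 9cos 2x + (5/2)sin 2x - 7sin 3x
D D f = 5cos 2x - 18sin 2x - 21cos 3x
E_alpha D f = -(771/169)cos 2x - (2755/338)sin 2x + (5796/2197)cos 3x + (14245/2197)sin 3x
(D + E_alpha) D f = (74/169)cos 2x - (8839/338)sin 2x - (40341/2197)cos 3x + (14245/2197)sin 3x
D f = 9cos 2x + (5/2)sin 2x - 7sin 3x
D f = 9cos 2x + (5/2)sin 2x - 7sin 3x
D f = 9cos 2x + (5/2)sin 2x - 7sin 3x
D D f = 5cos 2x - 18sin 2x - 21cos 3x
D D D f = -36cos 2x - 10sin 2x + 63sin 3x
E_3pi/2 f = (5/4)cos 2x - (9/2)sin 2x - (7/3)sin 3x
(D + D D D + E_3pi/2) f = -(103/4)cos 2x - 12sin 2x + (161/3)sin 3x
((D + E_alpha) D + D + (D + D D D + E_3pi/2)) f = -(11027/676)cos 2x - (6025/169)sin 2x - (40341/2197)cos 3x + (350315/6591)sin 3x


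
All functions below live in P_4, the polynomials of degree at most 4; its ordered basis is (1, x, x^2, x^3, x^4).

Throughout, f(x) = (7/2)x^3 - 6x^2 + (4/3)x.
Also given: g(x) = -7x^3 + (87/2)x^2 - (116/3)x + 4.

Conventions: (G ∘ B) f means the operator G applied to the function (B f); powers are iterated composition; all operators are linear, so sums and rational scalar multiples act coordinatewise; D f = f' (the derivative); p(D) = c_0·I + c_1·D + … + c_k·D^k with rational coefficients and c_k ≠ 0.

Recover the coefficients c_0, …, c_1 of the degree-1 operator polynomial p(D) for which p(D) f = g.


D^0 f = (7/2)x^3 - 6x^2 + (4/3)x
D^1 f = (21/2)x^2 - 12x + 4/3
matching coefficients of g against c_0 f + c_1 Df + … from the top degree down determines the c_i
solution: c_0 = -2, c_1 = 3

p(D) = -2·I + 3·D, i.e. c_0 = -2, c_1 = 3
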